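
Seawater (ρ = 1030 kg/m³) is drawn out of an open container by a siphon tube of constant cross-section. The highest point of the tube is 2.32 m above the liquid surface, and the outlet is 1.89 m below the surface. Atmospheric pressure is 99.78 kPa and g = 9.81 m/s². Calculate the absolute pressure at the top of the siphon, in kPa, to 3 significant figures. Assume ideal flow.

Bernoulli surface→outlet gives ½v² = g·h_out, so v = √(2·9.81·1.89) = 6.09 m/s.
With constant cross-section the crest speed equals v; applying Bernoulli from the surface up to the crest, P_top = P_atm − ½ρv² − ρg·h_top.
P_top = 99780 − ½·1030·6.09² − 1030·9.81·2.32 = 57200 Pa.

P_top ≈ 57.2 kPa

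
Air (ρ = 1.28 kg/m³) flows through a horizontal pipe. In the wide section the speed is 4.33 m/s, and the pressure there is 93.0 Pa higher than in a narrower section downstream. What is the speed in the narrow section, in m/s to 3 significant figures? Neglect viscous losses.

With h₁ = h₂, rearranging Bernoulli gives v₂ = √(v₁² + 2ΔP/ρ).
v₂ = √(4.33² + 2·93.0/1.28) = √(18.7 + 145) = 12.8 m/s.

v₂ ≈ 12.8 m/s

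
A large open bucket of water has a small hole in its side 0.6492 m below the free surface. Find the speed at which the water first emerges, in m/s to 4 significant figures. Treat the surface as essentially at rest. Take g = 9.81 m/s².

The surface is effectively still and both ends are open, so ½v² = gh and v = √(2·9.81·0.6492) = 3.569 m/s.

3.569 m/s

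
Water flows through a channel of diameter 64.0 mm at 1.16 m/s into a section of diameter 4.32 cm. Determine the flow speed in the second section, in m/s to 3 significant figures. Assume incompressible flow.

v₂ ≈ 2.55 m/s

By continuity, v₂ = v₁·A₁/A₂ = 1.16·(32.2/14.7) = 2.55 m/s.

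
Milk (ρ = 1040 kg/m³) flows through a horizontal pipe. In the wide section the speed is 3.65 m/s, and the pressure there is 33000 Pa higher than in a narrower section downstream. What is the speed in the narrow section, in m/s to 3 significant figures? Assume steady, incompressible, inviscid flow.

Along the level pipe P + ½ρv² is conserved, hence v₂² = v₁² + 2(P₁ − P₂)/ρ.
v₂ = √(3.65² + 2·33000/1040) = √(13.3 + 63.5) = 8.76 m/s.

v₂ = 8.76 m/s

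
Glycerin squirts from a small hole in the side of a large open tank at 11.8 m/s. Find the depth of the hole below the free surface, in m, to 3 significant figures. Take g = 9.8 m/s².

7.10 m

Inverting v = √(2gh) gives h = v² / 2g.
h = 11.8²/(2·9.8) = 139/19.60 = 7.10 m.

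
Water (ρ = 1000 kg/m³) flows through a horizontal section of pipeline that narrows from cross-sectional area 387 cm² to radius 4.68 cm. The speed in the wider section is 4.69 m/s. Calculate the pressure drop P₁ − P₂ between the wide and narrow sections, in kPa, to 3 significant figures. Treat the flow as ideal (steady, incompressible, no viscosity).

ΔP ≈ 337 kPa

Continuity gives A₁v₁ = A₂v₂, so v₂ = (387 cm²)/(68.8 cm²) × 4.69 m/s = 26.4 m/s.
Along the horizontal streamline, P + ½ρv² is constant.
P₁ − P₂ = ½·1000·(26.4² − 4.69²) = ½·1000·674 = 337000 Pa.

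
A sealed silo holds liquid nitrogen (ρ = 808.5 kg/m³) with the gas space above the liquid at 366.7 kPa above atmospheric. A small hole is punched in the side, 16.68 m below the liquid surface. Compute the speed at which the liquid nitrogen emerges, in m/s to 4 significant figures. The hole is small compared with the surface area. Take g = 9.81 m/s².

Take point 1 at the surface (v₁ ≈ 0) and point 2 at the hole (at atmospheric pressure). Bernoulli: P₁ + ρg h = P_atm + ½ρv₂².
With P₁ − P_atm = 366700 Pa, v₂ = √(2gh + 2ΔP/ρ) = √(2·9.81·16.68 + 2·366700/808.5) = 35.13 m/s.

35.13 m/s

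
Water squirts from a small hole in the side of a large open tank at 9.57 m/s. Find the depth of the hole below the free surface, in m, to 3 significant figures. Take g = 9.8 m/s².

4.67 m

Torricelli: v = √(2gh), so h = v²/(2g).
h = 9.57²/(2·9.8) = 91.6/19.60 = 4.67 m.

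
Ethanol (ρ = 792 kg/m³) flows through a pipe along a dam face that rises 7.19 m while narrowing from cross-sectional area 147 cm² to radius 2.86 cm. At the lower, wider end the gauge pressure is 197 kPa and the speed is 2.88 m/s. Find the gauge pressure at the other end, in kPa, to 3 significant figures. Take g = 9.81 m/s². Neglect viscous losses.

P₂ ≈ 36.9 kPa

Continuity gives A₁v₁ = A₂v₂, so v₂ = (147 cm²)/(25.7 cm²) × 2.88 m/s = 16.5 m/s.
Bernoulli: P₁ + ½ρv₁² + ρg h₁ = P₂ + ½ρv₂² + ρg h₂, so P₂ = P₁ + ½ρ(v₁² − v₂²) − ρg(h₂ − h₁).
P₂ = 197000 + ½·792·(2.88² − 16.5²) − 792·9.81·(+7.19) = 197000 + (-104000) − (55900) = 36900 Pa.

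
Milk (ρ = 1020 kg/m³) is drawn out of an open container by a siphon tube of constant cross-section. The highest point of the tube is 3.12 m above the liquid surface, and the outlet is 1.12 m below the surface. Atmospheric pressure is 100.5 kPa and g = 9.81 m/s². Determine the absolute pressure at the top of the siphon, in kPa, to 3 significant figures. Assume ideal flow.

Bernoulli surface→outlet gives ½v² = g·h_out, so v = √(2·9.81·1.12) = 4.69 m/s.
The bore is uniform, so the speed at the crest is the same v. Bernoulli surface→crest: P_atm = P_top + ½ρv² + ρg·h_top.
P_top = 100500 − ½·1020·4.69² − 1020·9.81·3.12 = 58100 Pa.

P_top ≈ 58.1 kPa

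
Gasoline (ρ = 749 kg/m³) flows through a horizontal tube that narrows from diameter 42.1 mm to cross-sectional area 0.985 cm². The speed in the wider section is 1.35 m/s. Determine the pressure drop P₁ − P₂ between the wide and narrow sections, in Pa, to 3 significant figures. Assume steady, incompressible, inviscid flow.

136000 Pa

Continuity gives A₁v₁ = A₂v₂, so v₂ = (13.9 cm²)/(0.985 cm²) × 1.35 m/s = 19.1 m/s.
The pipe is horizontal, so Bernoulli reduces to P₁ + ½ρv₁² = P₂ + ½ρv₂².
P₁ − P₂ = ½·749·(19.1² − 1.35²) = ½·749·362 = 136000 Pa.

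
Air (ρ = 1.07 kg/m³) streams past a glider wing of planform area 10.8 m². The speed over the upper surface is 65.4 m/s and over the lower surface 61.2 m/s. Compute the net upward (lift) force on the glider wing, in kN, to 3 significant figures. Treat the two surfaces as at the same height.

F ≈ 3.07 kN

The faster flow above has the lower pressure; Bernoulli (same height) gives ΔP = ½ρ(v_up² − v_low²).
ΔP = ½·1.07·(65.4² − 61.2²) = 284 Pa.
Lift = ΔP · A = 284 × 10.8 = 3070 N.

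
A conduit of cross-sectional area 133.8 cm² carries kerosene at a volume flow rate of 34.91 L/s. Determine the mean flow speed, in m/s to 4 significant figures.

Q = 34.91 L/s = 0.03491 m³/s.
v = Q/A = 0.03491 / 0.01338 = 2.609 m/s.

v ≈ 2.609 m/s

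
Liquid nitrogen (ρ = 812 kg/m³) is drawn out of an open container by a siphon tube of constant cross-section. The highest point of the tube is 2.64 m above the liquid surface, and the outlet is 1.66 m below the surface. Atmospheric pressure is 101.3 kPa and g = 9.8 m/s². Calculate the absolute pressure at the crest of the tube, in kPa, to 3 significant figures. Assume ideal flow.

Bernoulli surface→outlet gives ½v² = g·h_out, so v = √(2·9.8·1.66) = 5.70 m/s.
The bore is uniform, so the speed at the crest is the same v. Bernoulli surface→crest: P_atm = P_top + ½ρv² + ρg·h_top.
P_top = 101300 − ½·812·5.70² − 812·9.8·2.64 = 67100 Pa.

67.1 kPa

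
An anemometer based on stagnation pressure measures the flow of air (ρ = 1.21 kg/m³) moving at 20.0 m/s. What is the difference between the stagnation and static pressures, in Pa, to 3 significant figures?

The dynamic pressure equals the rise in static pressure at the stagnation point: ΔP = ½ρv².
ΔP = ½·1.21·20.0² = 242 Pa.

ΔP ≈ 242 Pa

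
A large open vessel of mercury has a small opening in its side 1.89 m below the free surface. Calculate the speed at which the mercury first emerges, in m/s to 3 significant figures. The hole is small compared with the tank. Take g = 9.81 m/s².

v ≈ 6.09 m/s

The surface is effectively still and both ends are open, so ½v² = gh and v = √(2·9.81·1.89) = 6.09 m/s.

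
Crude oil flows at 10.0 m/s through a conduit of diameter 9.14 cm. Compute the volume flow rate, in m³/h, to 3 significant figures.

Q = A·v = 0.00656 m² × 10.0 m/s = 0.0656 m³/s.
Converting: 0.0656 m³/s × 3600 = 236 m³/h.

Q = 236 m³/h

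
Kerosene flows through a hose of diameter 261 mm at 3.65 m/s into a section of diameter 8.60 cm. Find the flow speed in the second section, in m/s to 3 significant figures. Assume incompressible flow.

By continuity, v₂ = v₁·A₁/A₂ = 3.65·(535/58.1) = 33.6 m/s.

33.6 m/s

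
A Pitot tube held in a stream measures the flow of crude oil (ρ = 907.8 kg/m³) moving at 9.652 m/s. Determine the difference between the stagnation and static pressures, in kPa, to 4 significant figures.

ΔP = 42.29 kPa

Bernoulli between the free stream and the stagnation point: ½ρv² = P_stag − P_static.
ΔP = ½·907.8·9.652² = 42290 Pa.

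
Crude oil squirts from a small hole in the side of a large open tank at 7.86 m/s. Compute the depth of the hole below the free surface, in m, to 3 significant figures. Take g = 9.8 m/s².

h ≈ 3.15 m

For a small hole in a large open tank, ½v² = gh, giving h = v²/(2g).
h = 7.86²/(2·9.8) = 61.8/19.60 = 3.15 m.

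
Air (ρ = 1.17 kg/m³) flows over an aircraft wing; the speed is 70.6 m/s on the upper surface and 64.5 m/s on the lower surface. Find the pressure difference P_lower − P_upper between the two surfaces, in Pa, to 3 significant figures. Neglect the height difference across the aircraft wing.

Bernoulli (same height): P_lower − P_upper = ½ρ(v_upper² − v_lower²).
ΔP = ½·1.17·(70.6² − 64.5²) = 482 Pa.

482 Pa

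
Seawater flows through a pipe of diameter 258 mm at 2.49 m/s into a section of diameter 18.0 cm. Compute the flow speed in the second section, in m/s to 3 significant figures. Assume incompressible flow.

v₂ ≈ 5.12 m/s

Continuity gives A₁v₁ = A₂v₂, so v₂ = (523 cm²)/(254 cm²) × 2.49 m/s = 5.12 m/s.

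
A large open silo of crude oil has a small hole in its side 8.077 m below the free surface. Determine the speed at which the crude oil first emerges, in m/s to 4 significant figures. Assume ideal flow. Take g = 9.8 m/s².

12.58 m/s

The surface is effectively still and both ends are open, so ½v² = gh and v = √(2·9.8·8.077) = 12.58 m/s.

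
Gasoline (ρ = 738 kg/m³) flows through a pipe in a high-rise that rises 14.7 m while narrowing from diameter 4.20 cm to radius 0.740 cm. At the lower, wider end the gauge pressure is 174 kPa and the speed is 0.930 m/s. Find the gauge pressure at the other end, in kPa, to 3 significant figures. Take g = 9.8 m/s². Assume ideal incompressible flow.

P₂ = 47.3 kPa

By continuity, v₂ = v₁·A₁/A₂ = 0.930·(13.9/1.72) = 7.49 m/s.
Bernoulli: P₁ + ½ρv₁² + ρg h₁ = P₂ + ½ρv₂² + ρg h₂, so P₂ = P₁ + ½ρ(v₁² − v₂²) − ρg(h₂ − h₁).
P₂ = 174000 + ½·738·(0.930² − 7.49²) − 738·9.8·(+14.7) = 174000 + (-20400) − (106000) = 47300 Pa.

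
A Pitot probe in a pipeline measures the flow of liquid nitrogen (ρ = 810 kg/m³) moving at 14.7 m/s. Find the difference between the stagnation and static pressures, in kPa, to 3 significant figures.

ΔP ≈ 87.5 kPa

The dynamic pressure equals the rise in static pressure at the stagnation point: ΔP = ½ρv².
ΔP = ½·810·14.7² = 87500 Pa.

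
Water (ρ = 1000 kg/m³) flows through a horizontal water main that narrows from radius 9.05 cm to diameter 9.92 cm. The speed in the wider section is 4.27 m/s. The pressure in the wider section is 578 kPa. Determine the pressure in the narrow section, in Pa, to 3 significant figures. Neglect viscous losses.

P₂ ≈ 486000 Pa

Continuity gives A₁v₁ = A₂v₂, so v₂ = (257 cm²)/(77.3 cm²) × 4.27 m/s = 14.2 m/s.
Bernoulli (h₁ = h₂): P₁ − P₂ = ½ρ(v₂² − v₁²).
P₂ = P₁ − ½ρ(v₂² − v₁²) = 578000 − ½·1000·(14.2² − 4.27²) = 578000 − 91900 = 486000 Pa.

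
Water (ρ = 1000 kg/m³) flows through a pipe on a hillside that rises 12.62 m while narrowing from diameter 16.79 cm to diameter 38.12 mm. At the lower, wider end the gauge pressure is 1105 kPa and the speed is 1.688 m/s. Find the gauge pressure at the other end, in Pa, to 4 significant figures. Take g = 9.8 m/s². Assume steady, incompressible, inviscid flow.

By continuity, v₂ = v₁·A₁/A₂ = 1.688·(221.4/11.41) = 32.75 m/s.
Applying Bernoulli between the two ends and solving for P₂: P₂ = P₁ + ½ρ(v₁² − v₂²) − ρgΔh.
P₂ = 1105000 + ½·1000·(1.688² − 32.75²) − 1000·9.8·(+12.62) = 1105000 + (-534700) − (123700) = 446600 Pa.

P₂ = 446600 Pa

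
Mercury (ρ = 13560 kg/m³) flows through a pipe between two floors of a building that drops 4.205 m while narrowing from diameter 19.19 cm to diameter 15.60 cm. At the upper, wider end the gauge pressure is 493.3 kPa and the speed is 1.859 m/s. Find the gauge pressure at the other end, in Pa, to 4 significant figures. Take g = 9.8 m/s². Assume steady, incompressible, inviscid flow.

P₂ ≈ 1022000 Pa

Mass conservation (A₁v₁ = A₂v₂) gives v₂ = 1.859 × 289.2/191.1 = 2.813 m/s.
Bernoulli: P₁ + ½ρv₁² + ρg h₁ = P₂ + ½ρv₂² + ρg h₂, so P₂ = P₁ + ½ρ(v₁² − v₂²) − ρg(h₂ − h₁).
P₂ = 493300 + ½·13560·(1.859² − 2.813²) − 13560·9.8·(−4.205) = 493300 + (-30220) − (-558800) = 1022000 Pa.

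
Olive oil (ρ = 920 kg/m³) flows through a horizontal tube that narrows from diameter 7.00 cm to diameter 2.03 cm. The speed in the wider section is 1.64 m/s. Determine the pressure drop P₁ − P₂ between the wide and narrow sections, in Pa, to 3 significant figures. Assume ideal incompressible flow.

174000 Pa

Continuity gives A₁v₁ = A₂v₂, so v₂ = (38.5 cm²)/(3.24 cm²) × 1.64 m/s = 19.5 m/s.
With no height change, Bernoulli's equation is P₁ + ½ρv₁² = P₂ + ½ρv₂².
P₁ − P₂ = ½·920·(19.5² − 1.64²) = ½·920·378 = 174000 Pa.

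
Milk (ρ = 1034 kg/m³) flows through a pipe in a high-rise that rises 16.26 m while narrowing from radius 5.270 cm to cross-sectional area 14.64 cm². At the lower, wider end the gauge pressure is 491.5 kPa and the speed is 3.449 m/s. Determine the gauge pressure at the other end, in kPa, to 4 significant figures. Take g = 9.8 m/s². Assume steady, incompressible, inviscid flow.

114.4 kPa

Mass conservation (A₁v₁ = A₂v₂) gives v₂ = 3.449 × 87.25/14.64 = 20.56 m/s.
Energy conservation along the streamline gives P₂ = P₁ − ½ρ(v₂² − v₁²) − ρg(h₂ − h₁).
P₂ = 491500 + ½·1034·(3.449² − 20.56²) − 1034·9.8·(+16.26) = 491500 + (-212300) − (164800) = 114400 Pa.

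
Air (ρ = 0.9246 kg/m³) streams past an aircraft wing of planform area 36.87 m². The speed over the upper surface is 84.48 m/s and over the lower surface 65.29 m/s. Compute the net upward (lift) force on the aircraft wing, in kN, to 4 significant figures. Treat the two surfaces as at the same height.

48.99 kN

With equal heights on the two surfaces, Bernoulli gives P_lower − P_upper = ½ρ(v_upper² − v_lower²).
ΔP = ½·0.9246·(84.48² − 65.29²) = 1329 Pa.
Lift = ΔP · A = 1329 × 36.87 = 48990 N.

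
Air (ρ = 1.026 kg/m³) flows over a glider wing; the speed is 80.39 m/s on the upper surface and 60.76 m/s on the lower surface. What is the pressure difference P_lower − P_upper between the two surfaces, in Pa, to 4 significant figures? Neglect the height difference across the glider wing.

The pressure is lower where the speed is higher: ΔP = ½ρ(v_up² − v_low²).
ΔP = ½·1.026·(80.39² − 60.76²) = 1421 Pa.

ΔP ≈ 1421 Pa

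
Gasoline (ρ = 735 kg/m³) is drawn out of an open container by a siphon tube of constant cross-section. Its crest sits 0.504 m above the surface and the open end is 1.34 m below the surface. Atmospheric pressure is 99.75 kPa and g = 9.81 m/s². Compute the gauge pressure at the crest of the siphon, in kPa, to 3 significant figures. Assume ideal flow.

From the surface to the outlet (both open to atmosphere, surface at rest): v = √(2g·h_out) = √(2·9.81·1.34) = 5.13 m/s.
Continuity keeps v the same throughout the tube; from surface to crest, P_atm + 0 = P_top + ½ρv² + ρg·h_top.
P_top = 99750 − ½·735·5.13² − 735·9.81·0.504 = 86500 Pa. So P_gauge = P_top − P_atm = -13300 Pa.

P_gauge ≈ -13.3 kPa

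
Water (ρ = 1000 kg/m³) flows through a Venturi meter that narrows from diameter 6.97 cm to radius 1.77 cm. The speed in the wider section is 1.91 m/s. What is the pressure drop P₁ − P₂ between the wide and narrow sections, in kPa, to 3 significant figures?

ΔP ≈ 25.6 kPa

Continuity gives A₁v₁ = A₂v₂, so v₂ = (38.2 cm²)/(9.84 cm²) × 1.91 m/s = 7.40 m/s.
The pipe is horizontal, so Bernoulli reduces to P₁ + ½ρv₁² = P₂ + ½ρv₂².
P₁ − P₂ = ½·1000·(7.40² − 1.91²) = ½·1000·51.2 = 25600 Pa.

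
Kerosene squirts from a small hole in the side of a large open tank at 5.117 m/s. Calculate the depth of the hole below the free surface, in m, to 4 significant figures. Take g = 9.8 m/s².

For a small hole in a large open tank, ½v² = gh, giving h = v²/(2g).
h = 5.117²/(2·9.8) = 26.18/19.60 = 1.336 m.

h = 1.336 m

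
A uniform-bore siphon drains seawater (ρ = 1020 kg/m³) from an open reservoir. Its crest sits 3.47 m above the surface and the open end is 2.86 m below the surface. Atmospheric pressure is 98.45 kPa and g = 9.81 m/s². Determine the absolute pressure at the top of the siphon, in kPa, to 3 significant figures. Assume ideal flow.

P_top ≈ 35.1 kPa

From the surface to the outlet (both open to atmosphere, surface at rest): v = √(2g·h_out) = √(2·9.81·2.86) = 7.49 m/s.
Continuity keeps v the same throughout the tube; from surface to crest, P_atm + 0 = P_top + ½ρv² + ρg·h_top.
P_top = 98450 − ½·1020·7.49² − 1020·9.81·3.47 = 35100 Pa.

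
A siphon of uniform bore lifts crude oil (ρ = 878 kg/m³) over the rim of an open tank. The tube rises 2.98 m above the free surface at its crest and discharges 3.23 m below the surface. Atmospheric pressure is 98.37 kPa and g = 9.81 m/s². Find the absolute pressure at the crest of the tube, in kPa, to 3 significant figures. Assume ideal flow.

P_top ≈ 44.9 kPa

The outlet speed comes from Torricelli: v = √(2g·3.23) = 7.96 m/s.
With constant cross-section the crest speed equals v; applying Bernoulli from the surface up to the crest, P_top = P_atm − ½ρv² − ρg·h_top.
P_top = 98370 − ½·878·7.96² − 878·9.81·2.98 = 44900 Pa.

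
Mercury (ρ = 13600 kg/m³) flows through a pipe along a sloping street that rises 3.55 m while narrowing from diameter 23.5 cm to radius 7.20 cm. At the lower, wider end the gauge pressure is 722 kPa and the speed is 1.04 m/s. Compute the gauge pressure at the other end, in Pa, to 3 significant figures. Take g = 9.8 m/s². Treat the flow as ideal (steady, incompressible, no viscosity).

P₂ ≈ 204000 Pa

Mass conservation (A₁v₁ = A₂v₂) gives v₂ = 1.04 × 434/163 = 2.77 m/s.
Energy conservation along the streamline gives P₂ = P₁ − ½ρ(v₂² − v₁²) − ρg(h₂ − h₁).
P₂ = 722000 + ½·13600·(1.04² − 2.77²) − 13600·9.8·(+3.55) = 722000 + (-44800) − (473000) = 204000 Pa.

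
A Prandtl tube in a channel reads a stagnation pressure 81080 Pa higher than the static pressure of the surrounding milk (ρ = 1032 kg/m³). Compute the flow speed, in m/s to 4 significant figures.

v ≈ 12.54 m/s

Bernoulli between the free stream and the stagnation point: ½ρv² = P_stag − P_static.
v = √(2ΔP/ρ) = √(2·81080/1032) = 12.54 m/s.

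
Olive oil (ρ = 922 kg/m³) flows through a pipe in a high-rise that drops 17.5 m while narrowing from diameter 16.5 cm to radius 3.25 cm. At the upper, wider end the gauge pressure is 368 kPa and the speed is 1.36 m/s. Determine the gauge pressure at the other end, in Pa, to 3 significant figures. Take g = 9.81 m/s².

P₂ = 492000 Pa

Continuity gives A₁v₁ = A₂v₂, so v₂ = (214 cm²)/(33.2 cm²) × 1.36 m/s = 8.76 m/s.
Applying Bernoulli between the two ends and solving for P₂: P₂ = P₁ + ½ρ(v₁² − v₂²) − ρgΔh.
P₂ = 368000 + ½·922·(1.36² − 8.76²) − 922·9.81·(−17.5) = 368000 + (-34600) − (-158000) = 492000 Pa.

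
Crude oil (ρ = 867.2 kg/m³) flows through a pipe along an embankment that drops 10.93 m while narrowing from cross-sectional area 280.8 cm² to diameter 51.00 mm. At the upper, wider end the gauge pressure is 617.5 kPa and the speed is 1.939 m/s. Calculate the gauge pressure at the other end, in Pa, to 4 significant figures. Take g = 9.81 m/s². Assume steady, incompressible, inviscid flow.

Mass conservation (A₁v₁ = A₂v₂) gives v₂ = 1.939 × 280.8/20.43 = 26.65 m/s.
Applying Bernoulli between the two ends and solving for P₂: P₂ = P₁ + ½ρ(v₁² − v₂²) − ρgΔh.
P₂ = 617500 + ½·867.2·(1.939² − 26.65²) − 867.2·9.81·(−10.93) = 617500 + (-306400) − (-92980) = 404100 Pa.

P₂ ≈ 404100 Pa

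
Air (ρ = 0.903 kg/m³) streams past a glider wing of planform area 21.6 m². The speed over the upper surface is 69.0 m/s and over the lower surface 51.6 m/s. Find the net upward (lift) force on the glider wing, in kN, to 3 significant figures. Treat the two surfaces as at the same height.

F ≈ 20.5 kN

With equal heights on the two surfaces, Bernoulli gives P_lower − P_upper = ½ρ(v_upper² − v_lower²).
ΔP = ½·0.903·(69.0² − 51.6²) = 947 Pa.
Lift = ΔP · A = 947 × 21.6 = 20500 N.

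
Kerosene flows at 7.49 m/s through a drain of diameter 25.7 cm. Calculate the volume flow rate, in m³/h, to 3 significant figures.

1400 m³/h

Q = A·v = 0.0519 m² × 7.49 m/s = 0.389 m³/s.
Converting: 0.389 m³/s × 3600 = 1400 m³/h.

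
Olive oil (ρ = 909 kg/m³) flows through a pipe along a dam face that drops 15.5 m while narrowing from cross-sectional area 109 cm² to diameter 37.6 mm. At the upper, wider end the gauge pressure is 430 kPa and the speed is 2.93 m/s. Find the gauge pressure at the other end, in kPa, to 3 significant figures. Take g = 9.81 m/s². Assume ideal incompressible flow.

196 kPa

Continuity gives A₁v₁ = A₂v₂, so v₂ = (109 cm²)/(11.1 cm²) × 2.93 m/s = 28.8 m/s.
Bernoulli: P₁ + ½ρv₁² + ρg h₁ = P₂ + ½ρv₂² + ρg h₂, so P₂ = P₁ + ½ρ(v₁² − v₂²) − ρg(h₂ − h₁).
P₂ = 430000 + ½·909·(2.93² − 28.8²) − 909·9.81·(−15.5) = 430000 + (-372000) − (-138000) = 196000 Pa.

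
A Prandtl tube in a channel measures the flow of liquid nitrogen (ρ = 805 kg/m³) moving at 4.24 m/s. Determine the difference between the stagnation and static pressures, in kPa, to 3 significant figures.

7.24 kPa

At the stagnation point the flow is brought to rest, so Bernoulli gives P_stag − P_static = ½ρv².
ΔP = ½·805·4.24² = 7240 Pa.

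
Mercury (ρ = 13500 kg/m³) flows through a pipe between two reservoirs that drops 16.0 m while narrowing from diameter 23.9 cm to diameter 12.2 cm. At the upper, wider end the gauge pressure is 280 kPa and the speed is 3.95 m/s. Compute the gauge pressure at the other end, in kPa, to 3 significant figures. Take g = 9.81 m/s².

By continuity, v₂ = v₁·A₁/A₂ = 3.95·(449/117) = 15.2 m/s.
Energy conservation along the streamline gives P₂ = P₁ − ½ρ(v₂² − v₁²) − ρg(h₂ − h₁).
P₂ = 280000 + ½·13500·(3.95² − 15.2²) − 13500·9.81·(−16.0) = 280000 + (-1450000) − (-2120000) = 953000 Pa.

P₂ = 953 kPa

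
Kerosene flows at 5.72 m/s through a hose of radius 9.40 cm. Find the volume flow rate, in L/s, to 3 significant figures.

Q ≈ 159 L/s

Q = A·v = 0.0278 m² × 5.72 m/s = 0.159 m³/s.
Converting: 0.159 m³/s × 1000 = 159 L/s.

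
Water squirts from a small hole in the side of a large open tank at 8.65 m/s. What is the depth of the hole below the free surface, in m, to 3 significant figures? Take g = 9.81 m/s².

Inverting v = √(2gh) gives h = v² / 2g.
h = 8.65²/(2·9.81) = 74.8/19.62 = 3.81 m.

3.81 m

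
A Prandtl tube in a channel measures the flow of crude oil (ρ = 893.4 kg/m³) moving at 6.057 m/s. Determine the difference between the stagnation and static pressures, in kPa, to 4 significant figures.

The dynamic pressure equals the rise in static pressure at the stagnation point: ΔP = ½ρv².
ΔP = ½·893.4·6.057² = 16390 Pa.

ΔP ≈ 16.39 kPa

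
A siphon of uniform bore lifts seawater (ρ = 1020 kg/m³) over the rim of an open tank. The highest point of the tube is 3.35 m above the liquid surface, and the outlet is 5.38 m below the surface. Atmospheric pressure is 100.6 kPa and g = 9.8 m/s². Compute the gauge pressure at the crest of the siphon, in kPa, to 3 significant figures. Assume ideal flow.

The outlet speed comes from Torricelli: v = √(2g·5.38) = 10.3 m/s.
The bore is uniform, so the speed at the crest is the same v. Bernoulli surface→crest: P_atm = P_top + ½ρv² + ρg·h_top.
P_top = 100600 − ½·1020·10.3² − 1020·9.8·3.35 = 13300 Pa. So P_gauge = P_top − P_atm = -87300 Pa.

-87.3 kPa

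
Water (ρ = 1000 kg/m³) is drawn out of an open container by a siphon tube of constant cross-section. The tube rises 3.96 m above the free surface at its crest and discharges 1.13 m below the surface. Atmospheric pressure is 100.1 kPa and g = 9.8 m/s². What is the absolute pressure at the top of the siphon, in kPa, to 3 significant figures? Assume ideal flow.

Bernoulli surface→outlet gives ½v² = g·h_out, so v = √(2·9.8·1.13) = 4.71 m/s.
With constant cross-section the crest speed equals v; applying Bernoulli from the surface up to the crest, P_top = P_atm − ½ρv² − ρg·h_top.
P_top = 100100 − ½·1000·4.71² − 1000·9.8·3.96 = 50200 Pa.

50.2 kPa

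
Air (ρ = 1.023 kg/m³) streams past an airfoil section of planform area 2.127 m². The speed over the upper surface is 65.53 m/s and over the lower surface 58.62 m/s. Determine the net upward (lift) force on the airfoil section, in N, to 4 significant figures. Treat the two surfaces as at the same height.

F ≈ 933.3 N

With equal heights on the two surfaces, Bernoulli gives P_lower − P_upper = ½ρ(v_upper² − v_lower²).
ΔP = ½·1.023·(65.53² − 58.62²) = 438.8 Pa.
Lift = ΔP · A = 438.8 × 2.127 = 933.3 N.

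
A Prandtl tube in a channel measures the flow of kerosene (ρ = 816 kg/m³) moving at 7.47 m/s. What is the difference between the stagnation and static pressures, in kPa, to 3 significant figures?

ΔP ≈ 22.8 kPa

At the stagnation point the flow is brought to rest, so Bernoulli gives P_stag − P_static = ½ρv².
ΔP = ½·816·7.47² = 22800 Pa.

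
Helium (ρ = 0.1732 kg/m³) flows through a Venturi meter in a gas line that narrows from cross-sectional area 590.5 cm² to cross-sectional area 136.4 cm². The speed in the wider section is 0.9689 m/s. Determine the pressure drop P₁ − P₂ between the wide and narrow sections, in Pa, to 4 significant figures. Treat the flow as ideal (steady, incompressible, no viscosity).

Continuity gives A₁v₁ = A₂v₂, so v₂ = (590.5 cm²)/(136.4 cm²) × 0.9689 m/s = 4.195 m/s.
Bernoulli (h₁ = h₂): P₁ − P₂ = ½ρ(v₂² − v₁²).
P₁ − P₂ = ½·0.1732·(4.195² − 0.9689²) = ½·0.1732·16.66 = 1.442 Pa.

1.442 Pa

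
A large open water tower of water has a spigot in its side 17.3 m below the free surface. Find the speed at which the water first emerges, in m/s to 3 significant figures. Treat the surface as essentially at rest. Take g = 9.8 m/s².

v = 18.4 m/s

Torricelli's result v = √(2gh) gives v = √(2·9.8·17.3) = 18.4 m/s.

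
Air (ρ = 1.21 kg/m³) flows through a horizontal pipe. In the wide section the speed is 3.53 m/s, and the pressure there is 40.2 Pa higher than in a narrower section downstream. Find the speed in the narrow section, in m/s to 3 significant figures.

v₂ ≈ 8.88 m/s

Horizontal Bernoulli: P₁ + ½ρv₁² = P₂ + ½ρv₂², so v₂² = v₁² + 2(P₁ − P₂)/ρ.
v₂ = √(3.53² + 2·40.2/1.21) = √(12.5 + 66.4) = 8.88 m/s.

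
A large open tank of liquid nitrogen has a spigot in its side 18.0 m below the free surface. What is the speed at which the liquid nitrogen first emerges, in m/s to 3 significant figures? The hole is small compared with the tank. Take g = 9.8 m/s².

The surface is effectively still and both ends are open, so ½v² = gh and v = √(2·9.8·18.0) = 18.8 m/s.

v = 18.8 m/s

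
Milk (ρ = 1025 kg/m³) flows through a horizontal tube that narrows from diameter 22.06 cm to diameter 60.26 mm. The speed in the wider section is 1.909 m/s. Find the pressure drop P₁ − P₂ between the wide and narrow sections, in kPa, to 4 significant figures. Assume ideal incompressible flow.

By continuity, v₂ = v₁·A₁/A₂ = 1.909·(382.2/28.52) = 25.58 m/s.
Along the horizontal streamline, P + ½ρv² is constant.
P₁ − P₂ = ½·1025·(25.58² − 1.909²) = ½·1025·650.9 = 333600 Pa.

333.6 kPa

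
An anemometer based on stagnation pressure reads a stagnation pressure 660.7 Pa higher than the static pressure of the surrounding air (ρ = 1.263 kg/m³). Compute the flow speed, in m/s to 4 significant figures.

At the stagnation point the flow is brought to rest, so Bernoulli gives P_stag − P_static = ½ρv².
v = √(2ΔP/ρ) = √(2·660.7/1.263) = 32.35 m/s.

v ≈ 32.35 m/s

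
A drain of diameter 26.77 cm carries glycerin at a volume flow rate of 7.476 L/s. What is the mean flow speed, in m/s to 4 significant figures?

v ≈ 0.1328 m/s

Q = 7.476 L/s = 0.007476 m³/s.
v = Q/A = 0.007476 / 0.05628 = 0.1328 m/s.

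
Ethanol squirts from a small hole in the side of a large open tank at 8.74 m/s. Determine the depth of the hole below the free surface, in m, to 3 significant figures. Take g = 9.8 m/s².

3.90 m

For a small hole in a large open tank, ½v² = gh, giving h = v²/(2g).
h = 8.74²/(2·9.8) = 76.4/19.60 = 3.90 m.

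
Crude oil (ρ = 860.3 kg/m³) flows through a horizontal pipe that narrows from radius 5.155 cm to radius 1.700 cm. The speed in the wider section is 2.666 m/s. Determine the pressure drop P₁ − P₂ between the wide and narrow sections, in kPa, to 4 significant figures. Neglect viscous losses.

The volume flow rate is constant, so v₂ = (A₁/A₂)v₁ = (83.48/9.079)·2.666 = 24.51 m/s.
Bernoulli (h₁ = h₂): P₁ − P₂ = ½ρ(v₂² − v₁²).
P₁ − P₂ = ½·860.3·(24.51² − 2.666²) = ½·860.3·593.8 = 255400 Pa.

ΔP ≈ 255.4 kPa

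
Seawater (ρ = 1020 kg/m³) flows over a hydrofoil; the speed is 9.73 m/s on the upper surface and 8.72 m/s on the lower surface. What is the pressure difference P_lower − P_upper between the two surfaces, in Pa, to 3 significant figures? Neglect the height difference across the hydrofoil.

With negligible Δh, P + ½ρv² is constant, so P_low − P_up = ½ρ(v_up² − v_low²).
ΔP = ½·1020·(9.73² − 8.72²) = 9500 Pa.

ΔP = 9500 Pa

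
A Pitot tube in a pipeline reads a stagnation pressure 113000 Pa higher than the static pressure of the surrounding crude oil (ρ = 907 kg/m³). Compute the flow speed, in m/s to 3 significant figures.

v ≈ 15.8 m/s

At the stagnation point the flow is brought to rest, so Bernoulli gives P_stag − P_static = ½ρv².
v = √(2ΔP/ρ) = √(2·113000/907) = 15.8 m/s.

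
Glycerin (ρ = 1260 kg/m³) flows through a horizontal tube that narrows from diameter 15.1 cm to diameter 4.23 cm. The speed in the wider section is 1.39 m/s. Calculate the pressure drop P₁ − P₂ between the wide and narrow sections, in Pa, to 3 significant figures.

196000 Pa

The volume flow rate is constant, so v₂ = (A₁/A₂)v₁ = (179/14.1)·1.39 = 17.7 m/s.
Bernoulli (h₁ = h₂): P₁ − P₂ = ½ρ(v₂² − v₁²).
P₁ − P₂ = ½·1260·(17.7² − 1.39²) = ½·1260·312 = 196000 Pa.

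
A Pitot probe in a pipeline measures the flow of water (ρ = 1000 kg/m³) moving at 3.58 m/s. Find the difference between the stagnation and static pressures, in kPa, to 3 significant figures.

6.41 kPa

At the stagnation point the flow is brought to rest, so Bernoulli gives P_stag − P_static = ½ρv².
ΔP = ½·1000·3.58² = 6410 Pa.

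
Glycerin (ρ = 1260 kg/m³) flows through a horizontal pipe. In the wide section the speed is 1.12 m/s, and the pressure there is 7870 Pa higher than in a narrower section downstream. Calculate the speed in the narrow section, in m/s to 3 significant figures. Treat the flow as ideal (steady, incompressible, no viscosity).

v₂ ≈ 3.71 m/s

Along the level pipe P + ½ρv² is conserved, hence v₂² = v₁² + 2(P₁ − P₂)/ρ.
v₂ = √(1.12² + 2·7870/1260) = √(1.25 + 12.5) = 3.71 m/s.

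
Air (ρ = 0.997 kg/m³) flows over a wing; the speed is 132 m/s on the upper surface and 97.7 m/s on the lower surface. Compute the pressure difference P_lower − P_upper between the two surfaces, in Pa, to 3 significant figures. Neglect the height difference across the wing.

3930 Pa

The pressure is lower where the speed is higher: ΔP = ½ρ(v_up² − v_low²).
ΔP = ½·0.997·(132² − 97.7²) = 3930 Pa.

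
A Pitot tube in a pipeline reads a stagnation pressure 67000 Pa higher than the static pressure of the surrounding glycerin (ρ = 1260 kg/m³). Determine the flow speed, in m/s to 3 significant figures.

Bernoulli between the free stream and the stagnation point: ½ρv² = P_stag − P_static.
v = √(2ΔP/ρ) = √(2·67000/1260) = 10.3 m/s.

v ≈ 10.3 m/s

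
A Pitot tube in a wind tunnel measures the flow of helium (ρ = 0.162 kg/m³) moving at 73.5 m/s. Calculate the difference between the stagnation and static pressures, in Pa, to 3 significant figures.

At the stagnation point the flow is brought to rest, so Bernoulli gives P_stag − P_static = ½ρv².
ΔP = ½·0.162·73.5² = 438 Pa.

438 Pa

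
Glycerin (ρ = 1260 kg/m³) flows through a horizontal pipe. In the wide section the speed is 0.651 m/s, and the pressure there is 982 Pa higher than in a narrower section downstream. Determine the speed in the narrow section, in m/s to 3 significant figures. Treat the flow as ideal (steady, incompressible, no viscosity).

With h₁ = h₂, rearranging Bernoulli gives v₂ = √(v₁² + 2ΔP/ρ).
v₂ = √(0.651² + 2·982/1260) = √(0.424 + 1.56) = 1.41 m/s.

1.41 m/s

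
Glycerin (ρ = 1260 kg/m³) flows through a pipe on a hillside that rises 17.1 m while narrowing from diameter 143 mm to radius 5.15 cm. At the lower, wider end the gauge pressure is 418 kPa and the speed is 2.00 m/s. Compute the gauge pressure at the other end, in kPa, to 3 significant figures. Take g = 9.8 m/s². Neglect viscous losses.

Continuity gives A₁v₁ = A₂v₂, so v₂ = (161 cm²)/(83.3 cm²) × 2.00 m/s = 3.86 m/s.
Bernoulli: P₁ + ½ρv₁² + ρg h₁ = P₂ + ½ρv₂² + ρg h₂, so P₂ = P₁ + ½ρ(v₁² − v₂²) − ρg(h₂ − h₁).
P₂ = 418000 + ½·1260·(2.00² − 3.86²) − 1260·9.8·(+17.1) = 418000 + (-6840) − (211000) = 200000 Pa.

200 kPa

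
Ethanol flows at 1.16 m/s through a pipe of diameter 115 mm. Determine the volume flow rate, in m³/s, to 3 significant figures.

Q = 0.0120 m³/s

Q = A·v = 0.0104 m² × 1.16 m/s = 0.0120 m³/s.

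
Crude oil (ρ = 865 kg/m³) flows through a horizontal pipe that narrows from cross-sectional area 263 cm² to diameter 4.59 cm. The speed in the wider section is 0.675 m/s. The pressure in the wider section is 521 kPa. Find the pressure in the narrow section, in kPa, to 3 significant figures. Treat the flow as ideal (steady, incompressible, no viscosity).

The volume flow rate is constant, so v₂ = (A₁/A₂)v₁ = (263/16.5)·0.675 = 10.7 m/s.
Along the horizontal streamline, P + ½ρv² is constant.
P₂ = P₁ − ½ρ(v₂² − v₁²) = 521000 − ½·865·(10.7² − 0.675²) = 521000 − 49600 = 471000 Pa.

P₂ ≈ 471 kPa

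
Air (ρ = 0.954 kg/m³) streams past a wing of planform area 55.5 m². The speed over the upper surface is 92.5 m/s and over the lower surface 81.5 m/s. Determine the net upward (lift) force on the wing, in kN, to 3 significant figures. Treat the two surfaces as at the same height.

50.7 kN

The faster flow above has the lower pressure; Bernoulli (same height) gives ΔP = ½ρ(v_up² − v_low²).
ΔP = ½·0.954·(92.5² − 81.5²) = 913 Pa.
Lift = ΔP · A = 913 × 55.5 = 50700 N.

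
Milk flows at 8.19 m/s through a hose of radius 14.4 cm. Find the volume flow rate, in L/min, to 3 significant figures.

Q ≈ 32000 L/min

Q = A·v = 0.0651 m² × 8.19 m/s = 0.534 m³/s.
Converting: 0.534 m³/s × 60000 = 32000 L/min.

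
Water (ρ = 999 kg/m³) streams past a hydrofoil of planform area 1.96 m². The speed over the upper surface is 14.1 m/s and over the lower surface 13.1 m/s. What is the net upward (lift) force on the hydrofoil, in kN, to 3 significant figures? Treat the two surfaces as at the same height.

F ≈ 26.6 kN

The faster flow above has the lower pressure; Bernoulli (same height) gives ΔP = ½ρ(v_up² − v_low²).
ΔP = ½·999·(14.1² − 13.1²) = 13600 Pa.
Lift = ΔP · A = 13600 × 1.96 = 26600 N.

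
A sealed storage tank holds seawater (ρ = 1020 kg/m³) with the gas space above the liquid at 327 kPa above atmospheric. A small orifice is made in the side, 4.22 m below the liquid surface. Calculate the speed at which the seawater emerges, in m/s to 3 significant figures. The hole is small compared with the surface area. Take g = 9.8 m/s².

v = 26.9 m/s

Take point 1 at the surface (v₁ ≈ 0) and point 2 at the hole (at atmospheric pressure). Bernoulli: P₁ + ρg h = P_atm + ½ρv₂².
With P₁ − P_atm = 327000 Pa, v₂ = √(2gh + 2ΔP/ρ) = √(2·9.8·4.22 + 2·327000/1020) = 26.9 m/s.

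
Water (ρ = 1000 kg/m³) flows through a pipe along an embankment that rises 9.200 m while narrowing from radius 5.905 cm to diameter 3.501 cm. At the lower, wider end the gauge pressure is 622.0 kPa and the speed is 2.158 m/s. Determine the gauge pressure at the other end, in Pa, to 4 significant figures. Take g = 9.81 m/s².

Continuity gives A₁v₁ = A₂v₂, so v₂ = (109.5 cm²)/(9.627 cm²) × 2.158 m/s = 24.56 m/s.
Bernoulli: P₁ + ½ρv₁² + ρg h₁ = P₂ + ½ρv₂² + ρg h₂, so P₂ = P₁ + ½ρ(v₁² − v₂²) − ρg(h₂ − h₁).
P₂ = 622000 + ½·1000·(2.158² − 24.56²) − 1000·9.81·(+9.200) = 622000 + (-299200) − (90250) = 232600 Pa.

P₂ = 232600 Pa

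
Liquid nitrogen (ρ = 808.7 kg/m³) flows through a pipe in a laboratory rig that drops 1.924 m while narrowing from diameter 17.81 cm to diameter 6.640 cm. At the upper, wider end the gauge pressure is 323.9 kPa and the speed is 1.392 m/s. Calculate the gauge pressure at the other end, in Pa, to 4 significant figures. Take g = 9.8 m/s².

The volume flow rate is constant, so v₂ = (A₁/A₂)v₁ = (249.1/34.63)·1.392 = 10.01 m/s.
Bernoulli: P₁ + ½ρv₁² + ρg h₁ = P₂ + ½ρv₂² + ρg h₂, so P₂ = P₁ + ½ρ(v₁² − v₂²) − ρg(h₂ − h₁).
P₂ = 323900 + ½·808.7·(1.392² − 10.01²) − 808.7·9.8·(−1.924) = 323900 + (-39770) − (-15250) = 299400 Pa.

P₂ ≈ 299400 Pa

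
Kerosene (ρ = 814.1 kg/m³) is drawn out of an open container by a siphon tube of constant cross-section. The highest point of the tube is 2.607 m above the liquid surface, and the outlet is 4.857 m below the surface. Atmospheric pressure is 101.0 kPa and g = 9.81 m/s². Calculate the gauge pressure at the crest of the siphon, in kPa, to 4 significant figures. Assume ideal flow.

Bernoulli surface→outlet gives ½v² = g·h_out, so v = √(2·9.81·4.857) = 9.762 m/s.
Continuity keeps v the same throughout the tube; from surface to crest, P_atm + 0 = P_top + ½ρv² + ρg·h_top.
P_top = 101000 − ½·814.1·9.762² − 814.1·9.81·2.607 = 41390 Pa. So P_gauge = P_top − P_atm = -59610 Pa.

P_gauge ≈ -59.61 kPa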